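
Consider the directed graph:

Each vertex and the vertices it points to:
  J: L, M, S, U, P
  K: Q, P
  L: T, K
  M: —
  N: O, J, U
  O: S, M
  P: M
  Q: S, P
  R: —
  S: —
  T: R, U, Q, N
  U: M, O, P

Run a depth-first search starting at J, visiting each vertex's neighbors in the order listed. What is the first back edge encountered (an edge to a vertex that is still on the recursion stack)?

N->J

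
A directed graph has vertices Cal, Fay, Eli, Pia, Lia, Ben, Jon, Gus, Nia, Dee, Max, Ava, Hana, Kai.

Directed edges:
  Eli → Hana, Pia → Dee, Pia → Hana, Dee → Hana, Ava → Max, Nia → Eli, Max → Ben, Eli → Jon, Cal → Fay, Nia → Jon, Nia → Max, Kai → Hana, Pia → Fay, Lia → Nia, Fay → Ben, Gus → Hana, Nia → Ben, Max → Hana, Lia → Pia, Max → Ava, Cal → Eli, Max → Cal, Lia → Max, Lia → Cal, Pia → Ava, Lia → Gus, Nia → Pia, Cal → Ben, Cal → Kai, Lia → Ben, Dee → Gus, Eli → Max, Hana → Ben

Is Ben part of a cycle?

No

Ben lies on a cycle iff there is a path from Ben back to itself.
Exploring from Ben, it never reaches itself; equivalently, its strongly connected component is a singleton.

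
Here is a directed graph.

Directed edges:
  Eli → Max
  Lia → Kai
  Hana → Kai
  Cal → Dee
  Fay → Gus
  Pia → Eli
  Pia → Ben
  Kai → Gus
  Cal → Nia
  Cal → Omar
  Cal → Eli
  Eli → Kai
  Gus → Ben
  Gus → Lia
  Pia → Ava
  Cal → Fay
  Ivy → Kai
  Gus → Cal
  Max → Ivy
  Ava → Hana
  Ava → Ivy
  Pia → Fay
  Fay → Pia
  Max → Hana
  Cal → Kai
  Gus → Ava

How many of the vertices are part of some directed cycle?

A vertex is on a directed cycle iff it belongs to a strongly connected component of size ≥ 2 (or has a self-loop).
The vertices on cycles are {Ava, Cal, Eli, Fay, Gus, Ivy, Kai, Lia, Max, Pia, Hana} — 11 in total.

11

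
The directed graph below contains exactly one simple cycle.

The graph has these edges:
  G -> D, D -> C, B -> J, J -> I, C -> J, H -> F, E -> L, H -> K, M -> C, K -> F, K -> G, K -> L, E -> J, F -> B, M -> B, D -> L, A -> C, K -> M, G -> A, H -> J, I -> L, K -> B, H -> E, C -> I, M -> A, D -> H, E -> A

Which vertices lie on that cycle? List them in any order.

D, G, H, K

DFS with gray/black marking from H:
H gray
  F gray
    B gray
      J gray
        I gray
          L gray
          L black
        I black
      J black
    B black
  F black
  K gray
    K→L: L black — skip
    K→F: F black — skip
    M gray
      C gray
        C→J: J black — skip
        C→I: I black — skip
      C black
      M→B: B black — skip
      A gray
        A→C: C black — skip
      A black
    M black
    K→B: B black — skip
    G gray
      G→A: A black — skip
      D gray
        D→H: H is gray → back edge
Back edge closes the cycle H → K → G → D → H; its vertices are {D, G, H, K}.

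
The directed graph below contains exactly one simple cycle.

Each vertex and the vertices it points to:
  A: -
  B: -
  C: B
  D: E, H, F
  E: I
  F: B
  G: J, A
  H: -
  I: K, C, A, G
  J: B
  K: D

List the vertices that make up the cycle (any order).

D, E, I, K

DFS with gray/black marking from I:
I gray
  K gray
    D gray
      E gray
        E→I: I is gray → back edge
Back edge closes the cycle I → K → D → E → I; its vertices are {D, E, I, K}.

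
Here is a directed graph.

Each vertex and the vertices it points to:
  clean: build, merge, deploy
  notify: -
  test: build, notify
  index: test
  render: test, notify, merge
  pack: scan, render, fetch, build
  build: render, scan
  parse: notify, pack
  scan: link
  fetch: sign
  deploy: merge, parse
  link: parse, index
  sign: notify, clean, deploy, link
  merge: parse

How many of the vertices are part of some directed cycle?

13

A vertex is on a directed cycle iff it belongs to a strongly connected component of size ≥ 2 (or has a self-loop).
The vertices on cycles are {link, pack, scan, sign, test, build, clean, fetch, index, merge, parse, deploy, render} — 13 in total.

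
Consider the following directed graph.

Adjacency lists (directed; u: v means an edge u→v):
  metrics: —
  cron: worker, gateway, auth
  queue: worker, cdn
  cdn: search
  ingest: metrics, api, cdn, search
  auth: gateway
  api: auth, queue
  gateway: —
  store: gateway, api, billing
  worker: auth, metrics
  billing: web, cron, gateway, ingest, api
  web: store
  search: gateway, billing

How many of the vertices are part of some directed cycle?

A vertex is on a directed cycle iff it belongs to a strongly connected component of size ≥ 2 (or has a self-loop).
The vertices on cycles are {api, cdn, web, queue, store, ingest, search, billing} — 8 in total.

8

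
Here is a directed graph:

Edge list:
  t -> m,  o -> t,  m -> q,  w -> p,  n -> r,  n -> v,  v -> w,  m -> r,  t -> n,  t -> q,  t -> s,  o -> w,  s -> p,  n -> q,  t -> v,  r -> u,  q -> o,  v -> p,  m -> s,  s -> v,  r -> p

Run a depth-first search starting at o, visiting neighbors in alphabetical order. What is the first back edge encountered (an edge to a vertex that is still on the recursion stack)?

q→o

DFS from o (visiting neighbors in alphabetical order); mark gray on enter, black on exit:
o gray
  t gray
    m gray
      q gray
        q→o: o is gray → back edge
First back edge: q → o.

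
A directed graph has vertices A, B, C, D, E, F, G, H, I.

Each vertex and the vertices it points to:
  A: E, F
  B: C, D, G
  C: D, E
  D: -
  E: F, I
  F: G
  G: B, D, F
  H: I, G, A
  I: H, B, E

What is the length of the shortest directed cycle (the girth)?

2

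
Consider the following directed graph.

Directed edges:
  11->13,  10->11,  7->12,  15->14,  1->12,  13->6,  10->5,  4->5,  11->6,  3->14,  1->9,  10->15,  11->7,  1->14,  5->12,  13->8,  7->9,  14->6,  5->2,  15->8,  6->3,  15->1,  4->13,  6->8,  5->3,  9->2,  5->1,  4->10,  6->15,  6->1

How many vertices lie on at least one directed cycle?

5

A vertex is on a directed cycle iff it belongs to a strongly connected component of size ≥ 2 (or has a self-loop).
The vertices on cycles are {1, 3, 6, 14, 15} — 5 in total.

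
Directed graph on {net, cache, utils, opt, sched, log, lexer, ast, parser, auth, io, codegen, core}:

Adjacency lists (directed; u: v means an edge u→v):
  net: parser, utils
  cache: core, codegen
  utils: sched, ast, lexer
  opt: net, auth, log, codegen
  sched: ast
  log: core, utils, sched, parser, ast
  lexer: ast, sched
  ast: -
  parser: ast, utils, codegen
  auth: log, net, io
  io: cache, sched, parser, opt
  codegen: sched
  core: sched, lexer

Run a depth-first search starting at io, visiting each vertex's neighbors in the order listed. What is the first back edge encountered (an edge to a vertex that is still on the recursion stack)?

DFS from io (visiting each vertex's neighbors in the order listed); mark gray on enter, black on exit:
io gray
  cache gray
    core gray
      sched gray
        ast gray
        ast black
      sched black
      lexer gray
        lexer→ast: ast black — skip
        lexer→sched: sched black — skip
      lexer black
    core black
    codegen gray
      codegen→sched: sched black — skip
    codegen black
  cache black
  io→sched: sched black — skip
  parser gray
    parser→ast: ast black — skip
    utils gray
      utils→sched: sched black — skip
      utils→ast: ast black — skip
      utils→lexer: lexer black — skip
    utils black
    parser→codegen: codegen black — skip
  parser black
  opt gray
    net gray
      net→parser: parser black — skip
      net→utils: utils black — skip
    net black
    auth gray
      log gray
        log→core: core black — skip
        log→utils: utils black — skip
        log→sched: sched black — skip
        log→parser: parser black — skip
        log→ast: ast black — skip
      log black
      auth→net: net black — skip
      auth→io: io is gray → back edge
First back edge: auth → io.

auth→io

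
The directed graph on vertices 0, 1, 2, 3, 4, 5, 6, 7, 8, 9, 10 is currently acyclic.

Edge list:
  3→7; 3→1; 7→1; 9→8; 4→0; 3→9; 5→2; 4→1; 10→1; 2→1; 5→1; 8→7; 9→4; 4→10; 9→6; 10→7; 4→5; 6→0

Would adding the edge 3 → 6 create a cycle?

No

Adding 3→6 creates a cycle iff 6 can already reach 3.
Explore from 6: no path reaches 3. The graph stays acyclic.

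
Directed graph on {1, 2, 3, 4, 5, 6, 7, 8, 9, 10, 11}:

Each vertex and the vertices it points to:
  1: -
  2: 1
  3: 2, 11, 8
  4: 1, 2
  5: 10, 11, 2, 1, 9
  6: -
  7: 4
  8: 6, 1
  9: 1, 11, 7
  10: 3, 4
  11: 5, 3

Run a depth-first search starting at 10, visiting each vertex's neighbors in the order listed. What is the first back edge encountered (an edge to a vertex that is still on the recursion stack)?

5→10

DFS from 10 (visiting each vertex's neighbors in the order listed); mark gray on enter, black on exit:
10 gray
  3 gray
    2 gray
      1 gray
      1 black
    2 black
    11 gray
      5 gray
        5→10: 10 is gray → back edge
First back edge: 5 → 10.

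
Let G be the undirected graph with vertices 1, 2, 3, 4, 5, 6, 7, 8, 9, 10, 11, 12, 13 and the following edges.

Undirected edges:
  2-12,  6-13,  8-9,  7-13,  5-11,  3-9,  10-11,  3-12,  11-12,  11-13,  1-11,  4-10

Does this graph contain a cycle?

No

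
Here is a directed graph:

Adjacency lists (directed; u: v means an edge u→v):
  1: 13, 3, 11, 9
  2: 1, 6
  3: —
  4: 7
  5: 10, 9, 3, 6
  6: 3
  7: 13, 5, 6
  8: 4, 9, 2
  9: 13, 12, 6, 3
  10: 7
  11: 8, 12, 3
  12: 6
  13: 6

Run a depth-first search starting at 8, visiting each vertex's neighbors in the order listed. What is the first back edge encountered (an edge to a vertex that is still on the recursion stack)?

DFS from 8 (visiting each vertex's neighbors in the order listed); mark gray on enter, black on exit:
8 gray
  4 gray
    7 gray
      13 gray
        6 gray
          3 gray
          3 black
        6 black
      13 black
      5 gray
        10 gray
          10→7: 7 is gray → back edge
First back edge: 10 → 7.

10→7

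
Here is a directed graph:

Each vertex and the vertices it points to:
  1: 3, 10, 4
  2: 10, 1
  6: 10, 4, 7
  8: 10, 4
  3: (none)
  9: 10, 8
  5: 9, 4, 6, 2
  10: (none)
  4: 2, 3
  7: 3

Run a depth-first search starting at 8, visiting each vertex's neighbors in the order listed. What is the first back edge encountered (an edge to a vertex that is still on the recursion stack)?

1→4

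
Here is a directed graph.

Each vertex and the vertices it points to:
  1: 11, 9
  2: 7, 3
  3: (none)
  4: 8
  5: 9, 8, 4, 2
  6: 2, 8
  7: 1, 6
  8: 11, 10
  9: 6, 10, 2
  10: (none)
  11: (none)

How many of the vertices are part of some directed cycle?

5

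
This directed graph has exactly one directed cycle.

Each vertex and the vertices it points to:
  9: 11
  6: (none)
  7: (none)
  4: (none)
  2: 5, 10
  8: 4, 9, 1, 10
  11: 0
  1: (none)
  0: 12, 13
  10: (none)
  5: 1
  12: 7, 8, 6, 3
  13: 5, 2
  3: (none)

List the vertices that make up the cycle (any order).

0, 8, 9, 11, 12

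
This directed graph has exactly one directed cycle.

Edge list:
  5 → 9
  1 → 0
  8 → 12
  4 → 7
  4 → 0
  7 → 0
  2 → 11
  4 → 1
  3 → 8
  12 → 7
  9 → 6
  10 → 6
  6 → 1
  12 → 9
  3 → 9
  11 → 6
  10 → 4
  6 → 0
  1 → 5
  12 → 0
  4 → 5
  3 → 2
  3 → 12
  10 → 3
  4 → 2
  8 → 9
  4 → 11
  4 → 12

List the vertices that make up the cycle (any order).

1, 5, 6, 9

DFS with gray/black marking from 1:
1 gray
  5 gray
    9 gray
      6 gray
        0 gray
        0 black
        6→1: 1 is gray → back edge
Back edge closes the cycle 1 → 5 → 9 → 6 → 1; its vertices are {1, 5, 6, 9}.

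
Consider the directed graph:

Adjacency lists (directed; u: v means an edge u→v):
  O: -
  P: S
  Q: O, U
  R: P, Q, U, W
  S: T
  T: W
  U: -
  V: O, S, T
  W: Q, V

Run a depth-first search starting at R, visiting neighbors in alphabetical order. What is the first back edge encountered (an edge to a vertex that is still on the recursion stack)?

V→S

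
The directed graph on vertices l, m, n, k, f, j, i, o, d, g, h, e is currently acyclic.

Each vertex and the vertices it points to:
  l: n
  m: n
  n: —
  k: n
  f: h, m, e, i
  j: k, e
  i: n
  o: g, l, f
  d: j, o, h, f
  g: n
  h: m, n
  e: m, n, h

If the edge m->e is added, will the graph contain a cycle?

Yes

Adding m→e creates a cycle iff e can already reach m.
Path from e: e → m.
So e → … → m → e is a cycle.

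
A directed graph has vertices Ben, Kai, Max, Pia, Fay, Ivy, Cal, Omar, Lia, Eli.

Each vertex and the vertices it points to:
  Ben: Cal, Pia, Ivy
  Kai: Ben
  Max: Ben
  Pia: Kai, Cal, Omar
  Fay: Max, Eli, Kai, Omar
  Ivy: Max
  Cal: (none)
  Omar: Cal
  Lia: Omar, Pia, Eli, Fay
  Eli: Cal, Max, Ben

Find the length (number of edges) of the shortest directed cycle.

3

For each vertex v, BFS finds the shortest path from v back to v.
The shortest such closed walk is Pia → Kai → Ben → Pia, length 3.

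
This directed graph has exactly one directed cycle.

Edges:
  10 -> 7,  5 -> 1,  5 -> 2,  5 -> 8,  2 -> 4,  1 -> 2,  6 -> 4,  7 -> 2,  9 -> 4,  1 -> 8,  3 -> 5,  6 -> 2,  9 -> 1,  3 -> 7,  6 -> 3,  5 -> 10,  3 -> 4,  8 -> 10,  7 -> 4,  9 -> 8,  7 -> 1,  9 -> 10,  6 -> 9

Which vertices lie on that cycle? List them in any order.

DFS with gray/black marking from 7:
7 gray
  4 gray
  4 black
  2 gray
    2→4: 4 black — skip
  2 black
  1 gray
    8 gray
      10 gray
        10→7: 7 is gray → back edge
Back edge closes the cycle 7 → 1 → 8 → 10 → 7; its vertices are {1, 7, 8, 10}.

1, 7, 8, 10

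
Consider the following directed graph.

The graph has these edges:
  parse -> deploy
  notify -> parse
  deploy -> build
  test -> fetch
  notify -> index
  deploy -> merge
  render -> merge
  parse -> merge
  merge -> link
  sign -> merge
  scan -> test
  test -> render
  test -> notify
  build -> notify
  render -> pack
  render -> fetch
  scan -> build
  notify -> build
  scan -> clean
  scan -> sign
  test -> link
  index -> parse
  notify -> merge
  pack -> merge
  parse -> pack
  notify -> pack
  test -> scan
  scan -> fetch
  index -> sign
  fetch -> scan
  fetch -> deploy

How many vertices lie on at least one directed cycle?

A vertex is on a directed cycle iff it belongs to a strongly connected component of size ≥ 2 (or has a self-loop).
The vertices on cycles are {scan, test, build, fetch, index, parse, deploy, notify, render} — 9 in total.

9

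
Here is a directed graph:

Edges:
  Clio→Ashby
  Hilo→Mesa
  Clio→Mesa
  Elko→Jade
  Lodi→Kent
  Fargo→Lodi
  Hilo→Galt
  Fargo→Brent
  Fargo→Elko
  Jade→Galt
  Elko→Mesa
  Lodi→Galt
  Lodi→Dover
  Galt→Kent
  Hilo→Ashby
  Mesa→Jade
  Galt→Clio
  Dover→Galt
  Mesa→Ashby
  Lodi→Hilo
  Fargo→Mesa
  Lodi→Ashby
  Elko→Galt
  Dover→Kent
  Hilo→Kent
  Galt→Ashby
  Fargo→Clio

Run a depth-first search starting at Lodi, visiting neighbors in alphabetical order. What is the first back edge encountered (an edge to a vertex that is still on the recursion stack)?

Jade→Galt

DFS from Lodi (visiting neighbors in alphabetical order); mark gray on enter, black on exit:
Lodi gray
  Ashby gray
  Ashby black
  Dover gray
    Galt gray
      Galt→Ashby: Ashby black — skip
      Clio gray
        Clio→Ashby: Ashby black — skip
        Mesa gray
          Mesa→Ashby: Ashby black — skip
          Jade gray
            Jade→Galt: Galt is gray → back edge
First back edge: Jade → Galt.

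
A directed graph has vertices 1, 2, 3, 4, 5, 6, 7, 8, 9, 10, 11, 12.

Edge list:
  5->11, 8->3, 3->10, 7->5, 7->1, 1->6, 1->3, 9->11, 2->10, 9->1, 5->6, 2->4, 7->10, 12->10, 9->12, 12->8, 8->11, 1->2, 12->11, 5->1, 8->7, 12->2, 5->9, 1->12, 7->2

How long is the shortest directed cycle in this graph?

4

For each vertex v, BFS finds the shortest path from v back to v.
The shortest such closed walk is 8 → 7 → 1 → 12 → 8, length 4.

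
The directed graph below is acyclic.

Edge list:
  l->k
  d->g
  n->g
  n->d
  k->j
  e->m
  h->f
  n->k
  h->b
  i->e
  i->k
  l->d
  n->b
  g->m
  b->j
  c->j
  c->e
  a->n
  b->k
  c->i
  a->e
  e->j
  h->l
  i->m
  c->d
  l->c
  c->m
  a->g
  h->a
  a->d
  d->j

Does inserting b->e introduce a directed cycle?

No

Adding b→e creates a cycle iff e can already reach b.
Explore from e: no path reaches b. The graph stays acyclic.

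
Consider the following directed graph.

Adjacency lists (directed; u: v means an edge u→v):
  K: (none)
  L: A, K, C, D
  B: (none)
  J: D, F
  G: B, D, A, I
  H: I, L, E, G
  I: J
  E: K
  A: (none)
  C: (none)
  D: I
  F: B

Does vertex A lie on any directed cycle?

A lies on a cycle iff there is a path from A back to itself.
Exploring from A, it never reaches itself; equivalently, its strongly connected component is a singleton.

No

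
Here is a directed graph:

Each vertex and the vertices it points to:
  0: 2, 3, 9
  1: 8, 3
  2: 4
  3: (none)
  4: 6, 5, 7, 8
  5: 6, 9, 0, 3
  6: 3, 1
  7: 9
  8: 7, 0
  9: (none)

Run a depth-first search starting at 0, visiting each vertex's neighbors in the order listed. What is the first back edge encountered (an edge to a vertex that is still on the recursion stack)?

DFS from 0 (visiting each vertex's neighbors in the order listed); mark gray on enter, black on exit:
0 gray
  2 gray
    4 gray
      6 gray
        3 gray
        3 black
        1 gray
          8 gray
            7 gray
              9 gray
              9 black
            7 black
            8→0: 0 is gray → back edge
First back edge: 8 → 0.

8->0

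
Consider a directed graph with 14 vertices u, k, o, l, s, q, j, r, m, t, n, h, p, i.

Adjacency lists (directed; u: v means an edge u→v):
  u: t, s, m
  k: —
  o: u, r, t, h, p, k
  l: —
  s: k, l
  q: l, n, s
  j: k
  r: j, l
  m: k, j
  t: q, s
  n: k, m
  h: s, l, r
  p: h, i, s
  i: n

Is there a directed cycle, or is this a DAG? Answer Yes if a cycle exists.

No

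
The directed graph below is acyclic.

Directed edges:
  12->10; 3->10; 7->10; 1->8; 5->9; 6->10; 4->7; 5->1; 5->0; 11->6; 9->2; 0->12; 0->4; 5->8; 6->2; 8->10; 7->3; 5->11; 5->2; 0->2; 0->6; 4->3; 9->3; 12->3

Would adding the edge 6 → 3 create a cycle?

No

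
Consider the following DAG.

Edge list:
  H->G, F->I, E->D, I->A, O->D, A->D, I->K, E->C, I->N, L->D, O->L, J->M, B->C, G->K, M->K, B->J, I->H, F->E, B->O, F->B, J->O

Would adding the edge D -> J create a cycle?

Adding D→J creates a cycle iff J can already reach D.
Path from J: J → O → D.
So J → … → D → J is a cycle.

Yes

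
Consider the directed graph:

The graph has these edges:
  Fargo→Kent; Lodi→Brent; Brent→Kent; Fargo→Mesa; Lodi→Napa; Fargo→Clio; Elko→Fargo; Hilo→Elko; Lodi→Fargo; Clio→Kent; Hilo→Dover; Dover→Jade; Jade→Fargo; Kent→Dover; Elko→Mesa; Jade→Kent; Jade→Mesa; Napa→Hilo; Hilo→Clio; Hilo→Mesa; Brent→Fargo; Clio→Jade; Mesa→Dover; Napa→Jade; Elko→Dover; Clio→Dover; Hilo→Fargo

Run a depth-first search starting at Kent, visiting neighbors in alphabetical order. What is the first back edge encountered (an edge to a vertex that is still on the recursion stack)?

Clio->Dover

DFS from Kent (visiting neighbors in alphabetical order); mark gray on enter, black on exit:
Kent gray
  Dover gray
    Jade gray
      Fargo gray
        Clio gray
          Clio→Dover: Dover is gray → back edge
First back edge: Clio → Dover.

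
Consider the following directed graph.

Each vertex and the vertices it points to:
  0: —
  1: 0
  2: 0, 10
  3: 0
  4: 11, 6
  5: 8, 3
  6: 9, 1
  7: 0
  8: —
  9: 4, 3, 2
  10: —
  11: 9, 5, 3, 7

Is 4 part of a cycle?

Yes

4 is on a cycle iff 4 can reach itself via ≥1 edge.
4 → 11 → 9 → 4 — yes.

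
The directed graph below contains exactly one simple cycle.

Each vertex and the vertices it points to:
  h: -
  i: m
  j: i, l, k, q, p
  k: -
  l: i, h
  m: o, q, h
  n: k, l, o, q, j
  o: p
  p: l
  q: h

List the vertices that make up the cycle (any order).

i, l, m, o, p

DFS with gray/black marking from i:
i gray
  m gray
    o gray
      p gray
        l gray
          l→i: i is gray → back edge
Back edge closes the cycle i → m → o → p → l → i; its vertices are {i, l, m, o, p}.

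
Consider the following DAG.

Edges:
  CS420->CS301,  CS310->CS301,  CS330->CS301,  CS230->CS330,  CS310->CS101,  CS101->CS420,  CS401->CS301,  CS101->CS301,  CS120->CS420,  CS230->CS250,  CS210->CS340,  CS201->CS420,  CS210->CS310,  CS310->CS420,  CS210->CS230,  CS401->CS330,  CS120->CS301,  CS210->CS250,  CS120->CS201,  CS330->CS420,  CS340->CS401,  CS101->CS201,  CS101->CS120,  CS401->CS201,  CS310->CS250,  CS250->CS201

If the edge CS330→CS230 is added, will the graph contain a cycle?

Yes

Adding CS330→CS230 creates a cycle iff CS230 can already reach CS330.
Path from CS230: CS230 → CS330.
So CS230 → … → CS330 → CS230 is a cycle.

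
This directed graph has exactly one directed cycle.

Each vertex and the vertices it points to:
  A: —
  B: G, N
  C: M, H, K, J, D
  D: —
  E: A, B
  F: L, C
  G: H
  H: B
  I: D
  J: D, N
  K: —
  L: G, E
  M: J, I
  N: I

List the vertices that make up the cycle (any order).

DFS with gray/black marking from H:
H gray
  B gray
    G gray
      G→H: H is gray → back edge
Back edge closes the cycle H → B → G → H; its vertices are {B, G, H}.

B, G, H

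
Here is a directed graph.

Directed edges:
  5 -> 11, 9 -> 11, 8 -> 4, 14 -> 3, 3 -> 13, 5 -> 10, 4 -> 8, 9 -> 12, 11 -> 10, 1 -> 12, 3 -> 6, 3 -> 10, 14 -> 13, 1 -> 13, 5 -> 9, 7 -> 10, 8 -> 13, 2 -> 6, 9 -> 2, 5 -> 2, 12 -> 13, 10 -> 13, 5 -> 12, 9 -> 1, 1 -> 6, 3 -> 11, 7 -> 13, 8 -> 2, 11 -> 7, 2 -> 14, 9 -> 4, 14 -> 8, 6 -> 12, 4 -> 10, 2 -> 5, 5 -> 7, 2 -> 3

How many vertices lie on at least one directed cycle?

6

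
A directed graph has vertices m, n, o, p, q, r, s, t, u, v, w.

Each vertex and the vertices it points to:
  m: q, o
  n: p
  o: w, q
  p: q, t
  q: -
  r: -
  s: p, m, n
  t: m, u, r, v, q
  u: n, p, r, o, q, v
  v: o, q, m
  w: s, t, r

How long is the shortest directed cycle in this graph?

For each vertex v, BFS finds the shortest path from v back to v.
The shortest such closed walk is t → u → p → t, length 3.

3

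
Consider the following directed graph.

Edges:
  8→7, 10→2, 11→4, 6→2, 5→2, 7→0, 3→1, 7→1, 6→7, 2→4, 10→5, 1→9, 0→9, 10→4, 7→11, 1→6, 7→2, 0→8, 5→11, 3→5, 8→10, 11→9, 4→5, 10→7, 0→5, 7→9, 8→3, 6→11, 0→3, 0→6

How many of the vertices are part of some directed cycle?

11

A vertex is on a directed cycle iff it belongs to a strongly connected component of size ≥ 2 (or has a self-loop).
The vertices on cycles are {0, 1, 2, 3, 4, 5, 6, 7, 8, 10, 11} — 11 in total.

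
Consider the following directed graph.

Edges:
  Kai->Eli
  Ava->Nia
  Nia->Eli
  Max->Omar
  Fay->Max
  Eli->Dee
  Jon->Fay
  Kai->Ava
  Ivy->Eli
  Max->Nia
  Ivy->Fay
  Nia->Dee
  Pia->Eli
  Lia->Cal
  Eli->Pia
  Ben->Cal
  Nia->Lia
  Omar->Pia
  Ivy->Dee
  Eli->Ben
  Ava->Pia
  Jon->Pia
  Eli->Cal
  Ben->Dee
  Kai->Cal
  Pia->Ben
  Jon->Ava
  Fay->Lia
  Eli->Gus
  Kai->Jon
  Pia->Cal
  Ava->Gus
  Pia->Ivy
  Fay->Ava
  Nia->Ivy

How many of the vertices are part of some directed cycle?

8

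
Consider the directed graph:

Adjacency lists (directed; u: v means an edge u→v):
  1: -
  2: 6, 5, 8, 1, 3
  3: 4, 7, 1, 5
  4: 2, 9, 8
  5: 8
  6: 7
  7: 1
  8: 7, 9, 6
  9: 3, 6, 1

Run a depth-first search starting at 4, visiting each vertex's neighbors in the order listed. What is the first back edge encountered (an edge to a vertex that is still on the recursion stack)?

3->4

DFS from 4 (visiting each vertex's neighbors in the order listed); mark gray on enter, black on exit:
4 gray
  2 gray
    6 gray
      7 gray
        1 gray
        1 black
      7 black
    6 black
    5 gray
      8 gray
        8→7: 7 black — skip
        9 gray
          3 gray
            3→4: 4 is gray → back edge
First back edge: 3 → 4.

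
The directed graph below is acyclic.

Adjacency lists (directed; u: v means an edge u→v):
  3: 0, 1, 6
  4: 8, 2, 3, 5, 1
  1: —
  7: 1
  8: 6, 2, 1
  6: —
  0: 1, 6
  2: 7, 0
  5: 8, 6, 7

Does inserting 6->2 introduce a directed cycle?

Adding 6→2 creates a cycle iff 2 can already reach 6.
Path from 2: 2 → 0 → 6.
So 2 → … → 6 → 2 is a cycle.

Yes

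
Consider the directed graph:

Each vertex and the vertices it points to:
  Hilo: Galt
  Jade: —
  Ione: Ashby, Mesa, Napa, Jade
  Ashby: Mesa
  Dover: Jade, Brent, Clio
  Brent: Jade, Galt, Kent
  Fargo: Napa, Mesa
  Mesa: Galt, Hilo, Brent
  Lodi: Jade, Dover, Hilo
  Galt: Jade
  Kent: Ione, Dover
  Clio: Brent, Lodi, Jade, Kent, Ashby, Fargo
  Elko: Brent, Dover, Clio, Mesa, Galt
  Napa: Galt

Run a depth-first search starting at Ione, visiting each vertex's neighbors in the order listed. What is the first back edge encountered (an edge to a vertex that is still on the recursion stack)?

Kent->Ione

DFS from Ione (visiting each vertex's neighbors in the order listed); mark gray on enter, black on exit:
Ione gray
  Ashby gray
    Mesa gray
      Galt gray
        Jade gray
        Jade black
      Galt black
      Hilo gray
        Hilo→Galt: Galt black — skip
      Hilo black
      Brent gray
        Brent→Jade: Jade black — skip
        Brent→Galt: Galt black — skip
        Kent gray
          Kent→Ione: Ione is gray → back edge
First back edge: Kent → Ione.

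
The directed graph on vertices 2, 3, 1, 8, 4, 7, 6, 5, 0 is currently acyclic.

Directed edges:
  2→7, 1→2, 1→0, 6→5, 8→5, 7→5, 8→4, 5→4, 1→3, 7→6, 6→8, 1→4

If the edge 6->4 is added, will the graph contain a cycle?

Adding 6→4 creates a cycle iff 4 can already reach 6.
Explore from 4: no path reaches 6. The graph stays acyclic.

No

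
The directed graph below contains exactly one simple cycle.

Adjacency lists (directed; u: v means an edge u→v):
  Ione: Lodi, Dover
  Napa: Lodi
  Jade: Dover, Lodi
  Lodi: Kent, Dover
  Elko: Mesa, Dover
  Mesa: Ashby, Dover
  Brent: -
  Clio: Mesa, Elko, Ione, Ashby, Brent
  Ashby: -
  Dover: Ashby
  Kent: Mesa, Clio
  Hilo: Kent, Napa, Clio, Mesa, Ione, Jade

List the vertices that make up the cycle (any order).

DFS with gray/black marking from Clio:
Clio gray
  Mesa gray
    Ashby gray
    Ashby black
    Dover gray
      Dover→Ashby: Ashby black — skip
    Dover black
  Mesa black
  Elko gray
    Elko→Mesa: Mesa black — skip
    Elko→Dover: Dover black — skip
  Elko black
  Ione gray
    Lodi gray
      Kent gray
        Kent→Mesa: Mesa black — skip
        Kent→Clio: Clio is gray → back edge
Back edge closes the cycle Clio → Ione → Lodi → Kent → Clio; its vertices are {Clio, Ione, Kent, Lodi}.

Clio, Ione, Kent, Lodi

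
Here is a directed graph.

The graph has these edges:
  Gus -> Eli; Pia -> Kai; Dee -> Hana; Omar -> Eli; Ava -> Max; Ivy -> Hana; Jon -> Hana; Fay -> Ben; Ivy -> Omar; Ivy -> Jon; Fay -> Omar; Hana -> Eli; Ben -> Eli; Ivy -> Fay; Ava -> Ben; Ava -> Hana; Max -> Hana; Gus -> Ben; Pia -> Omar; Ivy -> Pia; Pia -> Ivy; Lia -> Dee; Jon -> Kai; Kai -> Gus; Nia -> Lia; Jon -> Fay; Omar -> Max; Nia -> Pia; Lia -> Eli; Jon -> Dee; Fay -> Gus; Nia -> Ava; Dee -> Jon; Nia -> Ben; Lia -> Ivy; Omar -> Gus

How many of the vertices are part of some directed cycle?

4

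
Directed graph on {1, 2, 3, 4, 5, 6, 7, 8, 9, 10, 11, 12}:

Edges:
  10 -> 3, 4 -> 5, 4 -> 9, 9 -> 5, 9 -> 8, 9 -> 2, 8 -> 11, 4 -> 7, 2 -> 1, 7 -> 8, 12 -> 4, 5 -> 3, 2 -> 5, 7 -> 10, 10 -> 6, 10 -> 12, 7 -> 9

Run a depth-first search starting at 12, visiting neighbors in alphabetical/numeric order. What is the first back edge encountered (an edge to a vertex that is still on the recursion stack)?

10->12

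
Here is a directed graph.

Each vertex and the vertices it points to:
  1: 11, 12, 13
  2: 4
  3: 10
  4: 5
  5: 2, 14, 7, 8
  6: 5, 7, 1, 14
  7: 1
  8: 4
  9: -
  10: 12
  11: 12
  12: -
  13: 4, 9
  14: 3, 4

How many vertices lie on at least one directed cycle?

8

A vertex is on a directed cycle iff it belongs to a strongly connected component of size ≥ 2 (or has a self-loop).
The vertices on cycles are {1, 2, 4, 5, 7, 8, 13, 14} — 8 in total.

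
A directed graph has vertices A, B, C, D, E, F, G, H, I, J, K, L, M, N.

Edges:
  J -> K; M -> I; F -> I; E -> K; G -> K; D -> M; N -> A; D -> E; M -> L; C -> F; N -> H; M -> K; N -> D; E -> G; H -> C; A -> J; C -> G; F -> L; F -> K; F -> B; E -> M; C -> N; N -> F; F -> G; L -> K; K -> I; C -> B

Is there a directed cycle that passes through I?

No

I lies on a cycle iff there is a path from I back to itself.
Exploring from I, it never reaches itself; equivalently, its strongly connected component is a singleton.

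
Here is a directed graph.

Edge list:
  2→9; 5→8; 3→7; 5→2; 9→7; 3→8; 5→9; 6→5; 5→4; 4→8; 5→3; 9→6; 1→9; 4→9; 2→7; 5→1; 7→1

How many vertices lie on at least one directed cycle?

8

A vertex is on a directed cycle iff it belongs to a strongly connected component of size ≥ 2 (or has a self-loop).
The vertices on cycles are {1, 2, 3, 4, 5, 6, 7, 9} — 8 in total.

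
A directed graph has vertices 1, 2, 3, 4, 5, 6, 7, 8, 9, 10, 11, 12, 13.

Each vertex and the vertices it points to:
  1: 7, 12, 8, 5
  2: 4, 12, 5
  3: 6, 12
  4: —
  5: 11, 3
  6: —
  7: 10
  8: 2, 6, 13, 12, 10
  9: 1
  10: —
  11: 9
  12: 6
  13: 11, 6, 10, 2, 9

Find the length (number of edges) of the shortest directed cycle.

4

For each vertex v, BFS finds the shortest path from v back to v.
The shortest such closed walk is 1 → 8 → 13 → 9 → 1, length 4.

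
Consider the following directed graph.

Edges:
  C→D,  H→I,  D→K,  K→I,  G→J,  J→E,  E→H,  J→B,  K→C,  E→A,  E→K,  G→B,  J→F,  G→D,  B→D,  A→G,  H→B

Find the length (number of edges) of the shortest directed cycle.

For each vertex v, BFS finds the shortest path from v back to v.
The shortest such closed walk is K → C → D → K, length 3.

3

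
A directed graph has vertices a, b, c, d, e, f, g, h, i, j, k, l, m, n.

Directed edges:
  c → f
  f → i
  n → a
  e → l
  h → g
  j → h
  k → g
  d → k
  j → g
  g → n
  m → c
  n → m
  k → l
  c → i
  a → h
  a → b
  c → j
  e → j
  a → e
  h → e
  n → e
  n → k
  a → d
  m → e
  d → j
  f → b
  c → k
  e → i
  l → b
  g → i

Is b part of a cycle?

b lies on a cycle iff there is a path from b back to itself.
Exploring from b, it never reaches itself; equivalently, its strongly connected component is a singleton.

No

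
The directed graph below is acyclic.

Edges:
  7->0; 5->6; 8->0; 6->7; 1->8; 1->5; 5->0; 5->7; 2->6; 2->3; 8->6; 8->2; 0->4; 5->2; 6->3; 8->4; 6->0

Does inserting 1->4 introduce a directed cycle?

Adding 1→4 creates a cycle iff 4 can already reach 1.
Explore from 4: no path reaches 1. The graph stays acyclic.

No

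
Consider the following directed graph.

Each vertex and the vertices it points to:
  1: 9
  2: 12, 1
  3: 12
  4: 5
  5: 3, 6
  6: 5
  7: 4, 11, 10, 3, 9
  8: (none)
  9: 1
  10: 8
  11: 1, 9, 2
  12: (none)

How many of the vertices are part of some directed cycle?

A vertex is on a directed cycle iff it belongs to a strongly connected component of size ≥ 2 (or has a self-loop).
The vertices on cycles are {1, 5, 6, 9} — 4 in total.

4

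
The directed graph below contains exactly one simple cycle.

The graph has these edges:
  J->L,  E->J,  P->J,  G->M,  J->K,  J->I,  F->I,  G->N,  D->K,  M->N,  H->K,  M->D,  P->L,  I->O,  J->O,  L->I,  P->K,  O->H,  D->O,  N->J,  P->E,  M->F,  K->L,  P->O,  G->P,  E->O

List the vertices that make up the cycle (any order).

DFS with gray/black marking from O:
O gray
  H gray
    K gray
      L gray
        I gray
          I→O: O is gray → back edge
Back edge closes the cycle O → H → K → L → I → O; its vertices are {H, I, K, L, O}.

H, I, K, L, O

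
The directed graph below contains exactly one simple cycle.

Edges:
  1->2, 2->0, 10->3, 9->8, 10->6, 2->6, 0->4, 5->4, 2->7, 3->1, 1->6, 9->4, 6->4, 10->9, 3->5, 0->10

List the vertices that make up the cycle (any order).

0, 1, 2, 3, 10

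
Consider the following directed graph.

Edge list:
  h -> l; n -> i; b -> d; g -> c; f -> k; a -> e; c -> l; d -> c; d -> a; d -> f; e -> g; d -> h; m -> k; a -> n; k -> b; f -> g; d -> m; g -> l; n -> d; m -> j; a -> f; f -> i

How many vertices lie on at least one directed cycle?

A vertex is on a directed cycle iff it belongs to a strongly connected component of size ≥ 2 (or has a self-loop).
The vertices on cycles are {a, b, d, f, k, m, n} — 7 in total.

7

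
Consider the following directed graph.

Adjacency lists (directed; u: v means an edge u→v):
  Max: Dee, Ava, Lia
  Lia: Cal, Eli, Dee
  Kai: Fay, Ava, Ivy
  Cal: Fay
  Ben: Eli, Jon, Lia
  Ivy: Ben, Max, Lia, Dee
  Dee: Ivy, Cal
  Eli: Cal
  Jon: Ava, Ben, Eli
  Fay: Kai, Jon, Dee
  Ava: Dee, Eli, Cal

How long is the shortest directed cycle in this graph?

2

For each vertex v, BFS finds the shortest path from v back to v.
The shortest such closed walk is Kai → Fay → Kai, length 2.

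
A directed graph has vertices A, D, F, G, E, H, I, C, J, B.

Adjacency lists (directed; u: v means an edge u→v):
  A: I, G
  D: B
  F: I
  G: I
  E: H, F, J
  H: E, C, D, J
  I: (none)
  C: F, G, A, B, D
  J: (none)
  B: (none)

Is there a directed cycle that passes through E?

E is on a cycle iff E can reach itself via ≥1 edge.
E → H → E — yes.

Yes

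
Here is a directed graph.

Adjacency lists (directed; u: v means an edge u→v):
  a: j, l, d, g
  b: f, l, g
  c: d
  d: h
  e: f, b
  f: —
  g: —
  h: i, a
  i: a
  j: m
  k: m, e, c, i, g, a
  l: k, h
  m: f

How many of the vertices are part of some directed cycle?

A vertex is on a directed cycle iff it belongs to a strongly connected component of size ≥ 2 (or has a self-loop).
The vertices on cycles are {a, b, c, d, e, h, i, k, l} — 9 in total.

9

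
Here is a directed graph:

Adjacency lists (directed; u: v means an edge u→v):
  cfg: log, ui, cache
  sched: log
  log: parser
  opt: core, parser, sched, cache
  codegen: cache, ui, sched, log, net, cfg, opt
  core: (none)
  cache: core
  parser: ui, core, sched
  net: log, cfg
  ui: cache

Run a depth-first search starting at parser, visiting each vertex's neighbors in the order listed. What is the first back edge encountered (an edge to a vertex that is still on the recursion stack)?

log->parser

DFS from parser (visiting each vertex's neighbors in the order listed); mark gray on enter, black on exit:
parser gray
  ui gray
    cache gray
      core gray
      core black
    cache black
  ui black
  parser→core: core black — skip
  sched gray
    log gray
      log→parser: parser is gray → back edge
First back edge: log → parser.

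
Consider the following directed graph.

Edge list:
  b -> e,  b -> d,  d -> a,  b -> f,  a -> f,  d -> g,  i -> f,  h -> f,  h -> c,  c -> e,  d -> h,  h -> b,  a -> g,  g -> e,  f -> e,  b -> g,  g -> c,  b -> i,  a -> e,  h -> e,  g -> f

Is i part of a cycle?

No

i lies on a cycle iff there is a path from i back to itself.
Exploring from i, it never reaches itself; equivalently, its strongly connected component is a singleton.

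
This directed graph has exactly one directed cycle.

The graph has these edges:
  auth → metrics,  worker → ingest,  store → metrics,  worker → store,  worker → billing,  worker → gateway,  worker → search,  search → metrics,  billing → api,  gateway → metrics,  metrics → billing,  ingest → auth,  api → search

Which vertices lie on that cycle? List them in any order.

api, search, billing, metrics

DFS with gray/black marking from billing:
billing gray
  api gray
    search gray
      metrics gray
        metrics→billing: billing is gray → back edge
Back edge closes the cycle billing → api → search → metrics → billing; its vertices are {api, search, billing, metrics}.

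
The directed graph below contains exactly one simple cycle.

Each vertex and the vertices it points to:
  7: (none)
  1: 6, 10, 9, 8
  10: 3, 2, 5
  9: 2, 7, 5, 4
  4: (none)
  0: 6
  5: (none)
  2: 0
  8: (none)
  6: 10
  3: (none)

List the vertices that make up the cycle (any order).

0, 2, 6, 10

DFS with gray/black marking from 6:
6 gray
  10 gray
    3 gray
    3 black
    2 gray
      0 gray
        0→6: 6 is gray → back edge
Back edge closes the cycle 6 → 10 → 2 → 0 → 6; its vertices are {0, 2, 6, 10}.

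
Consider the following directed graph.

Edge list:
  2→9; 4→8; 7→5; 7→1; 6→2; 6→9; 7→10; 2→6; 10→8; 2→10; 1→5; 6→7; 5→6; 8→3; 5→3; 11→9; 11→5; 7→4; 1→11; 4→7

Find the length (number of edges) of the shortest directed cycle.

For each vertex v, BFS finds the shortest path from v back to v.
The shortest such closed walk is 2 → 6 → 2, length 2.

2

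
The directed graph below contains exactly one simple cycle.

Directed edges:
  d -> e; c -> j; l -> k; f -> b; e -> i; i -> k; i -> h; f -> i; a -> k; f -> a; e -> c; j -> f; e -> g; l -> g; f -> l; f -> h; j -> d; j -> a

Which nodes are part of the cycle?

c, d, e, j

DFS with gray/black marking from j:
j gray
  a gray
    k gray
    k black
  a black
  d gray
    e gray
      i gray
        i→k: k black — skip
        h gray
        h black
      i black
      c gray
        c→j: j is gray → back edge
Back edge closes the cycle j → d → e → c → j; its vertices are {c, d, e, j}.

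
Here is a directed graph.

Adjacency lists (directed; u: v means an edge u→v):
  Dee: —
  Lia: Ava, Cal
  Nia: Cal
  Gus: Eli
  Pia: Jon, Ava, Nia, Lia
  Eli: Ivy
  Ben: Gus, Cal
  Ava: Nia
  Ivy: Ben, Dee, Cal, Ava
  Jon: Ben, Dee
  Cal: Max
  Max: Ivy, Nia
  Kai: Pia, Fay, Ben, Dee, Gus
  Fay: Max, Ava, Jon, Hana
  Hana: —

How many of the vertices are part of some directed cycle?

8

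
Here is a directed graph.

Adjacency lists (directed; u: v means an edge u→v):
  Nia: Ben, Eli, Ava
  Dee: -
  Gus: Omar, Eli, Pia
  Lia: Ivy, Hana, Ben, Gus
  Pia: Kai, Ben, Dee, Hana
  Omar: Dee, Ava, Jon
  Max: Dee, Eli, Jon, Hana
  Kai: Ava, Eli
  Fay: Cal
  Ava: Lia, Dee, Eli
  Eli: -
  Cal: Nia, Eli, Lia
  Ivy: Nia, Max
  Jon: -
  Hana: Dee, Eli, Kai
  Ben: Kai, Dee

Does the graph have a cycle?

DFS with white/gray/black marking, starting from Max:
Max gray
  Dee gray
  Dee black
  Eli gray
  Eli black
  Jon gray
  Jon black
  Hana gray
    Hana→Dee: Dee black — skip
    Hana→Eli: Eli black — skip
    Kai gray
      Ava gray
        Lia gray
          Ivy gray
            Nia gray
              Ben gray
                Ben→Kai: Kai is gray → back edge
Back edge found, so a cycle exists: Kai → Ava → Lia → Ivy → Nia → Ben → Kai.

Yes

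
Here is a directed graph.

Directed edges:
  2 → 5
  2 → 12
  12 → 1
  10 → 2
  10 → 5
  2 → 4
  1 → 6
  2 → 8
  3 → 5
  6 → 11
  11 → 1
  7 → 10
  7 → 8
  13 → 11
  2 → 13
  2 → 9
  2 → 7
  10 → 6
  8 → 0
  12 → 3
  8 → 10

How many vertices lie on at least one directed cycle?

7

A vertex is on a directed cycle iff it belongs to a strongly connected component of size ≥ 2 (or has a self-loop).
The vertices on cycles are {1, 2, 6, 7, 8, 10, 11} — 7 in total.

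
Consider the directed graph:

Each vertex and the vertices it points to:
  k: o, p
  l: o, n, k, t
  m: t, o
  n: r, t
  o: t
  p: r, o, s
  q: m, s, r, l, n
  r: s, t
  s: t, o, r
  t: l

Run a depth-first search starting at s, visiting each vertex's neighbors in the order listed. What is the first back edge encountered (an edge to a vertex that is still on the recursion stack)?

DFS from s (visiting each vertex's neighbors in the order listed); mark gray on enter, black on exit:
s gray
  t gray
    l gray
      o gray
        o→t: t is gray → back edge
First back edge: o → t.

o→t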